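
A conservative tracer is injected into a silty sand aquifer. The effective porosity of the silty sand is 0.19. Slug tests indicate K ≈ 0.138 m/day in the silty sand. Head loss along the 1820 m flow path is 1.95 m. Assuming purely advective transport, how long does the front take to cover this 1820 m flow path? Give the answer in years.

Hydraulic gradient i = Δh / L = 1.95 / 1820 = 0.001071.
Darcy flux q = K · i = 0.1380 × 0.001071 = 0.0001479 m/day.
Seepage velocity v = q / n_e = 0.0001479 / 0.19 = 0.0007782 m/day.
Travel time t = L / v = 1820 / 0.0007782 = 2.339e+06 days = 6403 years.

6400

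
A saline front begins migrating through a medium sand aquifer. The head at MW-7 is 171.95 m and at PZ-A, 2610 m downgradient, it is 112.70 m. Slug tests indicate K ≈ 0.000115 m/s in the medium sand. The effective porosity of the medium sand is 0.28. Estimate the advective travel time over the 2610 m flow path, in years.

Convert K: 0.000115 m/s × 86400 = 9.936 m/day.
Hydraulic gradient i = (171.95 − 112.70) / 2610 = 59.25 / 2610 = 0.02270.
Darcy flux q = K · i = 9.936 × 0.02270 = 0.2256 m/day.
Seepage velocity v = q / n_e = 0.2256 / 0.28 = 0.8056 m/day.
Travel time t = L / v = 2610 / 0.8056 = 3240 days = 8.871 years.

8.87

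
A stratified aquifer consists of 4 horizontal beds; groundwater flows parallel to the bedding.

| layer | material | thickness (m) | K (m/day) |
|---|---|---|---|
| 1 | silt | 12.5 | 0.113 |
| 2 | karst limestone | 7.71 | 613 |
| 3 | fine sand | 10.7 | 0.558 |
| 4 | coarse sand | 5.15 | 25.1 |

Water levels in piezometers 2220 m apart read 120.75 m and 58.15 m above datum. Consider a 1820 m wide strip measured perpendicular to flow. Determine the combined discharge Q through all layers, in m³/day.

Flow is parallel to layering, so each bed carries its own Darcy discharge and the transmissivities add.
Σ(K_i·b_i) = 0.113×12.5 + 613×7.71 + 0.558×10.7 + 25.1×5.15 = 4863 m²/day.
Hydraulic gradient i = (120.75 − 58.15) / 2220 = 62.6 / 2220 = 0.02820.
Q = Σ(K_i·b_i) · W · i = 4863 × 1820 × 0.02820 = 2.496e+05 m³/day.

250000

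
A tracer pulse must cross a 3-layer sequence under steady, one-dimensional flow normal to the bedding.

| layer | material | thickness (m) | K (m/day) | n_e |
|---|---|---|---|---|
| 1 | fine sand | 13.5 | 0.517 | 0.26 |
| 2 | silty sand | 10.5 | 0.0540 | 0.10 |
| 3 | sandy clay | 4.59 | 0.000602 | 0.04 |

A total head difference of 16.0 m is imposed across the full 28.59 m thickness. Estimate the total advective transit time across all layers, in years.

With flow normal to the layers, continuity requires the same specific discharge q through every layer.
Σ(b_i/K_i) = 13.5/0.517 + 10.5/0.0540 + 4.59/0.000602 = 7845 d.
q = Δh / Σ(b_i/K_i) = 16.0 / 7845 = 0.002039 m/day.
In each layer the seepage velocity is v_i = q/n_i, so the layer transit time is t_i = b_i·n_i / q:
  layer 1 (fine sand): t_1 = 13.5 × 0.26 / 0.002039 = 1721 d
  layer 2 (silty sand): t_2 = 10.5 × 0.10 / 0.002039 = 514.8 d
  layer 3 (sandy clay): t_3 = 4.59 × 0.04 / 0.002039 = 90.02 d
Total t = Σ t_i = 2326 days = 6.368 years.

6.37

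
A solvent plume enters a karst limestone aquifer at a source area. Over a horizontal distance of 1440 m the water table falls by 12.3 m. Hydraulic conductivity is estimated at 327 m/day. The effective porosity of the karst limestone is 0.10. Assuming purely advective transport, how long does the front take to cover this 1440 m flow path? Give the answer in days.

Hydraulic gradient i = Δh / L = 12.3 / 1440 = 0.008542.
Darcy flux q = K · i = 327.0 × 0.008542 = 2.793 m/day.
Seepage velocity v = q / n_e = 2.793 / 0.10 = 27.93 m/day.
Travel time t = L / v = 1440 / 27.93 = 51.56 days.

51.6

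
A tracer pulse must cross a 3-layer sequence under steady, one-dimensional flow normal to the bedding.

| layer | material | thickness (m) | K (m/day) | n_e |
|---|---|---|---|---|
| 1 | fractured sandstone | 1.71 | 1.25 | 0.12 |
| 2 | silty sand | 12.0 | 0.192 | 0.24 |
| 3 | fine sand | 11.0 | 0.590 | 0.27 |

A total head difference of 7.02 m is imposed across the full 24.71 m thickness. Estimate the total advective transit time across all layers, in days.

With flow normal to the layers, continuity requires the same specific discharge q through every layer.
Σ(b_i/K_i) = 1.71/1.25 + 12.0/0.192 + 11.0/0.590 = 82.51 d.
q = Δh / Σ(b_i/K_i) = 7.02 / 82.51 = 0.08508 m/day.
In each layer the seepage velocity is v_i = q/n_i, so the layer transit time is t_i = b_i·n_i / q:
  layer 1 (fractured sandstone): t_1 = 1.71 × 0.12 / 0.08508 = 2.412 d
  layer 2 (silty sand): t_2 = 12.0 × 0.24 / 0.08508 = 33.85 d
  layer 3 (fine sand): t_3 = 11.0 × 0.27 / 0.08508 = 34.91 d
Total t = Σ t_i = 71.17 days.

71.2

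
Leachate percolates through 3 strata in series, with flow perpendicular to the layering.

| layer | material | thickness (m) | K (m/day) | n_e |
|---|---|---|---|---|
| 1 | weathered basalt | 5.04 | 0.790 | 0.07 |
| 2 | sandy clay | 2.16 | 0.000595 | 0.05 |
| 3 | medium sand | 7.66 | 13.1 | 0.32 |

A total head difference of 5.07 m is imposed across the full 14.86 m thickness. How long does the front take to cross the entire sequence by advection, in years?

5.72

With flow normal to the layers, continuity requires the same specific discharge q through every layer.
Σ(b_i/K_i) = 5.04/0.790 + 2.16/0.000595 + 7.66/13.1 = 3637 d.
q = Δh / Σ(b_i/K_i) = 5.07 / 3637 = 0.001394 m/day.
In each layer the seepage velocity is v_i = q/n_i, so the layer transit time is t_i = b_i·n_i / q:
  layer 1 (weathered basalt): t_1 = 5.04 × 0.07 / 0.001394 = 253.1 d
  layer 2 (sandy clay): t_2 = 2.16 × 0.05 / 0.001394 = 77.48 d
  layer 3 (medium sand): t_3 = 7.66 × 0.32 / 0.001394 = 1758 d
Total t = Σ t_i = 2089 days = 5.720 years.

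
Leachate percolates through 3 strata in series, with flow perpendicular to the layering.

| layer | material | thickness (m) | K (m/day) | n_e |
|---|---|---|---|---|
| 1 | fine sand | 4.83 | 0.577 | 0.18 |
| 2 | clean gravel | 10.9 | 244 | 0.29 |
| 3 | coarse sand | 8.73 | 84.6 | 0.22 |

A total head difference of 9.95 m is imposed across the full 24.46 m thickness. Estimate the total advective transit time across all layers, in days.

With flow normal to the layers, continuity requires the same specific discharge q through every layer.
Σ(b_i/K_i) = 4.83/0.577 + 10.9/244 + 8.73/84.6 = 8.519 d.
q = Δh / Σ(b_i/K_i) = 9.95 / 8.519 = 1.168 m/day.
In each layer the seepage velocity is v_i = q/n_i, so the layer transit time is t_i = b_i·n_i / q:
  layer 1 (fine sand): t_1 = 4.83 × 0.18 / 1.168 = 0.7443 d
  layer 2 (clean gravel): t_2 = 10.9 × 0.29 / 1.168 = 2.706 d
  layer 3 (coarse sand): t_3 = 8.73 × 0.22 / 1.168 = 1.644 d
Total t = Σ t_i = 5.095 days.

5.09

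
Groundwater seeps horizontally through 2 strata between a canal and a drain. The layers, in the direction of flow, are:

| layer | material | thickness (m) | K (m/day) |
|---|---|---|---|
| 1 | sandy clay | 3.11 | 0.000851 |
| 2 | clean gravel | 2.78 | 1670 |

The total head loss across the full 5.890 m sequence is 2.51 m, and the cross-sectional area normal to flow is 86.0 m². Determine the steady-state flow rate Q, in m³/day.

0.0591

Flow is perpendicular to layering, so the layers act in series and the equivalent K is the thickness-weighted harmonic mean.
Total thickness L = 3.11 + 2.78 = 5.890 m.
Σ(b_i/K_i) = 3.11/0.000851 + 2.78/1670 = 3655 d.
K_eq = L / Σ(b_i/K_i) = 5.890 / 3655 = 0.001612 m/day.
Q = K_eq · A · (Δh/L) = 0.001612 × 86.0 × (2.51/5.890) = 0.05907 m³/day.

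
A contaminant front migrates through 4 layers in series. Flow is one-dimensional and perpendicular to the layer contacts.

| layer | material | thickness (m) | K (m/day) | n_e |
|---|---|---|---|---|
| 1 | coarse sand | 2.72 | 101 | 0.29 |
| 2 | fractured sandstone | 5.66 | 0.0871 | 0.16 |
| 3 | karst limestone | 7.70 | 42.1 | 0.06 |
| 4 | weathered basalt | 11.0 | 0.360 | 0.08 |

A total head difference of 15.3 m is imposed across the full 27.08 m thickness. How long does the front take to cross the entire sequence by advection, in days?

19.0

With flow normal to the layers, continuity requires the same specific discharge q through every layer.
Σ(b_i/K_i) = 2.72/101 + 5.66/0.0871 + 7.70/42.1 + 11.0/0.360 = 95.75 d.
q = Δh / Σ(b_i/K_i) = 15.3 / 95.75 = 0.1598 m/day.
In each layer the seepage velocity is v_i = q/n_i, so the layer transit time is t_i = b_i·n_i / q:
  layer 1 (coarse sand): t_1 = 2.72 × 0.29 / 0.1598 = 4.936 d
  layer 2 (fractured sandstone): t_2 = 5.66 × 0.16 / 0.1598 = 5.667 d
  layer 3 (karst limestone): t_3 = 7.70 × 0.06 / 0.1598 = 2.891 d
  layer 4 (weathered basalt): t_4 = 11.0 × 0.08 / 0.1598 = 5.507 d
Total t = Σ t_i = 19.00 days.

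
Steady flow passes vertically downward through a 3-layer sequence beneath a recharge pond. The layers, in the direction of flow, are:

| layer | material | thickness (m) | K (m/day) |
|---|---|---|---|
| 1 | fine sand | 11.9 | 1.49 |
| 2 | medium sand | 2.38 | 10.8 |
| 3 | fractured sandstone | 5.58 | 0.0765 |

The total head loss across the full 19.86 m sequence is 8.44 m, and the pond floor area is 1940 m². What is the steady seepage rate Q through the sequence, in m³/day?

Flow is perpendicular to layering, so the layers act in series and the equivalent K is the thickness-weighted harmonic mean.
Total thickness L = 11.9 + 2.38 + 5.58 = 19.86 m.
Σ(b_i/K_i) = 11.9/1.49 + 2.38/10.8 + 5.58/0.0765 = 81.15 d.
K_eq = L / Σ(b_i/K_i) = 19.86 / 81.15 = 0.2447 m/day.
Q = K_eq · A · (Δh/L) = 0.2447 × 1940 × (8.44/19.86) = 201.8 m³/day.

202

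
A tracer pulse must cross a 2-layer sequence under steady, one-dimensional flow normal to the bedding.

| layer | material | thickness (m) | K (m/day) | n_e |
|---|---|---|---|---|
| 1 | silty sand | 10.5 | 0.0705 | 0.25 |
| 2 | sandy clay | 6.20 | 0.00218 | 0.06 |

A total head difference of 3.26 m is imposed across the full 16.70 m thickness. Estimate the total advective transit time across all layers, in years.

With flow normal to the layers, continuity requires the same specific discharge q through every layer.
Σ(b_i/K_i) = 10.5/0.0705 + 6.20/0.00218 = 2993 d.
q = Δh / Σ(b_i/K_i) = 3.26 / 2993 = 0.001089 m/day.
In each layer the seepage velocity is v_i = q/n_i, so the layer transit time is t_i = b_i·n_i / q:
  layer 1 (silty sand): t_1 = 10.5 × 0.25 / 0.001089 = 2410 d
  layer 2 (sandy clay): t_2 = 6.20 × 0.06 / 0.001089 = 341.5 d
Total t = Σ t_i = 2752 days = 7.533 years.

7.53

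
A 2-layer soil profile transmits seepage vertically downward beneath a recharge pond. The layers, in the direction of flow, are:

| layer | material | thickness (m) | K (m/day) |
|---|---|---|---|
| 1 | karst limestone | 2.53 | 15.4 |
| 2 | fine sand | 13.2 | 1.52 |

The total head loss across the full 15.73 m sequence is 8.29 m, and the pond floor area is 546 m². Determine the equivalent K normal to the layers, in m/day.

1.78

Flow is perpendicular to layering, so the layers act in series and the equivalent K is the thickness-weighted harmonic mean.
Total thickness L = 2.53 + 13.2 = 15.73 m.
Σ(b_i/K_i) = 2.53/15.4 + 13.2/1.52 = 8.848 d.
K_eq = L / Σ(b_i/K_i) = 15.73 / 8.848 = 1.778 m/day.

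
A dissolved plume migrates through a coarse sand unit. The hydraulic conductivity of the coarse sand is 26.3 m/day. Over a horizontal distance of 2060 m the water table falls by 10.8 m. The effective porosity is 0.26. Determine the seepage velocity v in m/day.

Hydraulic gradient i = Δh / L = 10.8 / 2060 = 0.005243.
Darcy flux q = K · i = 26.30 × 0.005243 = 0.1379 m/day.
Seepage velocity v = q / n_e = 0.1379 / 0.26 = 0.5303 m/day.

0.530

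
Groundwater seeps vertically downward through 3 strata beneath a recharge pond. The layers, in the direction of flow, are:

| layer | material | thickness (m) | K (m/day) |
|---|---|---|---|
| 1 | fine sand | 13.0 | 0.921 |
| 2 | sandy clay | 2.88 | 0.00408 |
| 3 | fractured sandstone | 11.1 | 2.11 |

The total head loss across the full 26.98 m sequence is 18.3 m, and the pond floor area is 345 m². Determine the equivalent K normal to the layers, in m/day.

Flow is perpendicular to layering, so the layers act in series and the equivalent K is the thickness-weighted harmonic mean.
Total thickness L = 13.0 + 2.88 + 11.1 = 26.98 m.
Σ(b_i/K_i) = 13.0/0.921 + 2.88/0.00408 + 11.1/2.11 = 725.3 d.
K_eq = L / Σ(b_i/K_i) = 26.98 / 725.3 = 0.03720 m/day.

0.0372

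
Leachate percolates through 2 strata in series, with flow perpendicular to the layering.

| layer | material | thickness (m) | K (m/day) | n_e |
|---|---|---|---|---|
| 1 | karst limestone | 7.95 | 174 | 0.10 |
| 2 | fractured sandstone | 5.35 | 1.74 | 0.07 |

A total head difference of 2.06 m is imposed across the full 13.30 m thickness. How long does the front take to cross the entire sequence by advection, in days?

With flow normal to the layers, continuity requires the same specific discharge q through every layer.
Σ(b_i/K_i) = 7.95/174 + 5.35/1.74 = 3.120 d.
q = Δh / Σ(b_i/K_i) = 2.06 / 3.120 = 0.6602 m/day.
In each layer the seepage velocity is v_i = q/n_i, so the layer transit time is t_i = b_i·n_i / q:
  layer 1 (karst limestone): t_1 = 7.95 × 0.10 / 0.6602 = 1.204 d
  layer 2 (fractured sandstone): t_2 = 5.35 × 0.07 / 0.6602 = 0.5673 d
Total t = Σ t_i = 1.772 days.

1.77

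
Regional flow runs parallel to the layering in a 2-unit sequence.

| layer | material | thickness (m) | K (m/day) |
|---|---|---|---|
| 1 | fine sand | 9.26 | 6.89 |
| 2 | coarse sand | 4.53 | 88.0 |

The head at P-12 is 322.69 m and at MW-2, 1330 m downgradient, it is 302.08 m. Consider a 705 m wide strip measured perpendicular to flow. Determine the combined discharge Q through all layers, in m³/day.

Flow is parallel to layering, so each bed carries its own Darcy discharge and the transmissivities add.
Σ(K_i·b_i) = 6.89×9.26 + 88.0×4.53 = 462.4 m²/day.
Hydraulic gradient i = (322.69 − 302.08) / 1330 = 20.61 / 1330 = 0.01550.
Q = Σ(K_i·b_i) · W · i = 462.4 × 705 × 0.01550 = 5052 m³/day.

5050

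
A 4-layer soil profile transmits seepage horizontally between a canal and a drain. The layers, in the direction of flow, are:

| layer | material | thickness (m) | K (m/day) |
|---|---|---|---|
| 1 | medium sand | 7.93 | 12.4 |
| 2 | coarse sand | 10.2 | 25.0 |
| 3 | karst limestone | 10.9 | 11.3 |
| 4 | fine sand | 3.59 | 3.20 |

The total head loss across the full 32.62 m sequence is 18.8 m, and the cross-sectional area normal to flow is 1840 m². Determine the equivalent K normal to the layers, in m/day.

Flow is perpendicular to layering, so the layers act in series and the equivalent K is the thickness-weighted harmonic mean.
Total thickness L = 7.93 + 10.2 + 10.9 + 3.59 = 32.62 m.
Σ(b_i/K_i) = 7.93/12.4 + 10.2/25.0 + 10.9/11.3 + 3.59/3.20 = 3.134 d.
K_eq = L / Σ(b_i/K_i) = 32.62 / 3.134 = 10.41 m/day.

10.4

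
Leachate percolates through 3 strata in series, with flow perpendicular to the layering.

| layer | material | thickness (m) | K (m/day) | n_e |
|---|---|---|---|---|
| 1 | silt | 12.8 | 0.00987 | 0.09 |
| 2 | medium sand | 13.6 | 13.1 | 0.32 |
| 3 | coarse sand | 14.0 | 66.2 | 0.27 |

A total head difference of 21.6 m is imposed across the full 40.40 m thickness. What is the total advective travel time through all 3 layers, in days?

558

With flow normal to the layers, continuity requires the same specific discharge q through every layer.
Σ(b_i/K_i) = 12.8/0.00987 + 13.6/13.1 + 14.0/66.2 = 1298 d.
q = Δh / Σ(b_i/K_i) = 21.6 / 1298 = 0.01664 m/day.
In each layer the seepage velocity is v_i = q/n_i, so the layer transit time is t_i = b_i·n_i / q:
  layer 1 (silt): t_1 = 12.8 × 0.09 / 0.01664 = 69.23 d
  layer 2 (medium sand): t_2 = 13.6 × 0.32 / 0.01664 = 261.5 d
  layer 3 (coarse sand): t_3 = 14.0 × 0.27 / 0.01664 = 227.2 d
Total t = Σ t_i = 557.9 days.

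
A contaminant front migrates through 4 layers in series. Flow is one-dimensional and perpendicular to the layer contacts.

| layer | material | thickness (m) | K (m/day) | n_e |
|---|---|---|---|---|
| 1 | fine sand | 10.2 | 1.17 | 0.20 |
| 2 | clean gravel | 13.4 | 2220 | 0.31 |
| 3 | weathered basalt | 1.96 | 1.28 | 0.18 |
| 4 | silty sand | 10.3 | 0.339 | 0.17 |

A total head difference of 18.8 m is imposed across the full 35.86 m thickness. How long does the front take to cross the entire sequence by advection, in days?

With flow normal to the layers, continuity requires the same specific discharge q through every layer.
Σ(b_i/K_i) = 10.2/1.17 + 13.4/2220 + 1.96/1.28 + 10.3/0.339 = 40.64 d.
q = Δh / Σ(b_i/K_i) = 18.8 / 40.64 = 0.4626 m/day.
In each layer the seepage velocity is v_i = q/n_i, so the layer transit time is t_i = b_i·n_i / q:
  layer 1 (fine sand): t_1 = 10.2 × 0.20 / 0.4626 = 4.410 d
  layer 2 (clean gravel): t_2 = 13.4 × 0.31 / 0.4626 = 8.979 d
  layer 3 (weathered basalt): t_3 = 1.96 × 0.18 / 0.4626 = 0.7626 d
  layer 4 (silty sand): t_4 = 10.3 × 0.17 / 0.4626 = 3.785 d
Total t = Σ t_i = 17.94 days.

17.9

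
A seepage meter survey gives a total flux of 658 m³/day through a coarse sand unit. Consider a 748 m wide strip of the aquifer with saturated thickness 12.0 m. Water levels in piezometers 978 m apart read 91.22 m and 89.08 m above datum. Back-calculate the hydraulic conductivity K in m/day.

Cross-sectional area A = 748 × 12.0 = 8976 m².
Hydraulic gradient i = (91.22 − 89.08) / 978 = 2.14 / 978 = 0.002188.
From Q = K·A·i, K = Q / (A·i) = 658 / (8976 × 0.002188) = 33.50 m/day.

33.5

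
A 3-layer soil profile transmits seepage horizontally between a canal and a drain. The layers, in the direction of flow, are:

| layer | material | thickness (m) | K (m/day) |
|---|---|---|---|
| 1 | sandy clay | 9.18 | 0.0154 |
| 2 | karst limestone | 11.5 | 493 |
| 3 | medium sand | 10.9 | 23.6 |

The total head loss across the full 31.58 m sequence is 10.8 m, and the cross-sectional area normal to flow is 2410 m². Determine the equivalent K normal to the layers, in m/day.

0.0529

Flow is perpendicular to layering, so the layers act in series and the equivalent K is the thickness-weighted harmonic mean.
Total thickness L = 9.18 + 11.5 + 10.9 = 31.58 m.
Σ(b_i/K_i) = 9.18/0.0154 + 11.5/493 + 10.9/23.6 = 596.6 d.
K_eq = L / Σ(b_i/K_i) = 31.58 / 596.6 = 0.05293 m/day.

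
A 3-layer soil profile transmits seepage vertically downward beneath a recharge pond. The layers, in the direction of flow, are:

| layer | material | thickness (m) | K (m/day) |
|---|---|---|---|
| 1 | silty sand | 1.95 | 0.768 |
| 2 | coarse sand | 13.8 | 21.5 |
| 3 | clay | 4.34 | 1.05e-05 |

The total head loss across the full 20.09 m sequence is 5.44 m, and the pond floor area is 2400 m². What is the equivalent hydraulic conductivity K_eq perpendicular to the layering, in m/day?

4.86e-05

Flow is perpendicular to layering, so the layers act in series and the equivalent K is the thickness-weighted harmonic mean.
Total thickness L = 1.95 + 13.8 + 4.34 = 20.09 m.
Σ(b_i/K_i) = 1.95/0.768 + 13.8/21.5 + 4.34/1.05e-05 = 4.133e+05 d.
K_eq = L / Σ(b_i/K_i) = 20.09 / 4.133e+05 = 4.860e-05 m/day.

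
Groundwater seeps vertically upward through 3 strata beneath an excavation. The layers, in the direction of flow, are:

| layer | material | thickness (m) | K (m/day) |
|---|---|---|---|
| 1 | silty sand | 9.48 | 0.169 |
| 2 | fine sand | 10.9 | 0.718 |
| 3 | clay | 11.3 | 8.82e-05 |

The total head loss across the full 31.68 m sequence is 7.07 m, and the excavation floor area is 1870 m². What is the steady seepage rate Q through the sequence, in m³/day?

Flow is perpendicular to layering, so the layers act in series and the equivalent K is the thickness-weighted harmonic mean.
Total thickness L = 9.48 + 10.9 + 11.3 = 31.68 m.
Σ(b_i/K_i) = 9.48/0.169 + 10.9/0.718 + 11.3/8.82e-05 = 1.282e+05 d.
K_eq = L / Σ(b_i/K_i) = 31.68 / 1.282e+05 = 0.0002471 m/day.
Q = K_eq · A · (Δh/L) = 0.0002471 × 1870 × (7.07/31.68) = 0.1031 m³/day.

0.103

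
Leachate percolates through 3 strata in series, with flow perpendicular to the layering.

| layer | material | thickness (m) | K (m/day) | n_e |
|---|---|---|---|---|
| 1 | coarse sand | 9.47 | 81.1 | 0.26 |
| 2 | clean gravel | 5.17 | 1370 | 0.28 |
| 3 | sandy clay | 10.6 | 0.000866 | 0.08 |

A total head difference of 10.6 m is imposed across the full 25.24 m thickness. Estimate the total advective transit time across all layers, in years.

15.0

With flow normal to the layers, continuity requires the same specific discharge q through every layer.
Σ(b_i/K_i) = 9.47/81.1 + 5.17/1370 + 10.6/0.000866 = 12240 d.
q = Δh / Σ(b_i/K_i) = 10.6 / 12240 = 0.0008660 m/day.
In each layer the seepage velocity is v_i = q/n_i, so the layer transit time is t_i = b_i·n_i / q:
  layer 1 (coarse sand): t_1 = 9.47 × 0.26 / 0.0008660 = 2843 d
  layer 2 (clean gravel): t_2 = 5.17 × 0.28 / 0.0008660 = 1672 d
  layer 3 (sandy clay): t_3 = 10.6 × 0.08 / 0.0008660 = 979.2 d
Total t = Σ t_i = 5494 days = 15.04 years.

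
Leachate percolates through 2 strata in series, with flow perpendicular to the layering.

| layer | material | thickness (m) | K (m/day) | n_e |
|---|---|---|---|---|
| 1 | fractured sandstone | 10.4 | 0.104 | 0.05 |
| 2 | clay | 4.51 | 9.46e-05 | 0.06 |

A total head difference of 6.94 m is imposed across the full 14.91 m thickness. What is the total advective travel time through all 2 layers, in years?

14.9

With flow normal to the layers, continuity requires the same specific discharge q through every layer.
Σ(b_i/K_i) = 10.4/0.104 + 4.51/9.46e-05 = 47774 d.
q = Δh / Σ(b_i/K_i) = 6.94 / 47774 = 0.0001453 m/day.
In each layer the seepage velocity is v_i = q/n_i, so the layer transit time is t_i = b_i·n_i / q:
  layer 1 (fractured sandstone): t_1 = 10.4 × 0.05 / 0.0001453 = 3580 d
  layer 2 (clay): t_2 = 4.51 × 0.06 / 0.0001453 = 1863 d
Total t = Σ t_i = 5442 days = 14.90 years.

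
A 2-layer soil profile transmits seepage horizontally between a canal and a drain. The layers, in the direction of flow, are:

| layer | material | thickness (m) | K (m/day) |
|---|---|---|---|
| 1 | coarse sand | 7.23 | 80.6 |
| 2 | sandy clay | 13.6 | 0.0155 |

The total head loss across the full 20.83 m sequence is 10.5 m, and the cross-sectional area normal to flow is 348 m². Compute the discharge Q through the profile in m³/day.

4.16

Flow is perpendicular to layering, so the layers act in series and the equivalent K is the thickness-weighted harmonic mean.
Total thickness L = 7.23 + 13.6 = 20.83 m.
Σ(b_i/K_i) = 7.23/80.6 + 13.6/0.0155 = 877.5 d.
K_eq = L / Σ(b_i/K_i) = 20.83 / 877.5 = 0.02374 m/day.
Q = K_eq · A · (Δh/L) = 0.02374 × 348 × (10.5/20.83) = 4.164 m³/day.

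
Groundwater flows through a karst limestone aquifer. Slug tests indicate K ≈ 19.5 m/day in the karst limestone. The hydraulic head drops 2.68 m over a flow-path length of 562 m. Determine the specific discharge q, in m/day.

Hydraulic gradient i = Δh / L = 2.68 / 562 = 0.004769.
Specific discharge q = K · i = 19.50 × 0.004769 = 0.09299 m/day.

0.0930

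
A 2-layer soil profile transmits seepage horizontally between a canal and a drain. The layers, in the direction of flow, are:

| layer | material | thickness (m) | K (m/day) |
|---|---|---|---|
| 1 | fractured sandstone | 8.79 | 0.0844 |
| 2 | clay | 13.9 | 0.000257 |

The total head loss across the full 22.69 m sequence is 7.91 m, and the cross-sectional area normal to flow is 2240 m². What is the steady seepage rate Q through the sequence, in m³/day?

0.327

Flow is perpendicular to layering, so the layers act in series and the equivalent K is the thickness-weighted harmonic mean.
Total thickness L = 8.79 + 13.9 = 22.69 m.
Σ(b_i/K_i) = 8.79/0.0844 + 13.9/0.000257 = 54190 d.
K_eq = L / Σ(b_i/K_i) = 22.69 / 54190 = 0.0004187 m/day.
Q = K_eq · A · (Δh/L) = 0.0004187 × 2240 × (7.91/22.69) = 0.3270 m³/day.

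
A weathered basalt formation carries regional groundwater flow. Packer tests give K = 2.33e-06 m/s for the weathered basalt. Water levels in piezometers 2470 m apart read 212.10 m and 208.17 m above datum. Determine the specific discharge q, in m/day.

0.000320

Convert K: 2.33e-06 m/s × 86400 = 0.2013 m/day.
Hydraulic gradient i = (212.10 − 208.17) / 2470 = 3.93 / 2470 = 0.001591.
Specific discharge q = K · i = 0.2013 × 0.001591 = 0.0003203 m/day.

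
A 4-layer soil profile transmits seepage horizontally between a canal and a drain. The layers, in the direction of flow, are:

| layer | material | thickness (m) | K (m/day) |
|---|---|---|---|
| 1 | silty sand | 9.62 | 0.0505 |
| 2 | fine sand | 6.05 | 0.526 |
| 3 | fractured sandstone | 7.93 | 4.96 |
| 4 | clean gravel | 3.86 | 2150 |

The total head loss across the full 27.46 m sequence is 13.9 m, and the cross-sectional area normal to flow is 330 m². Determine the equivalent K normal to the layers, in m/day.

0.135

Flow is perpendicular to layering, so the layers act in series and the equivalent K is the thickness-weighted harmonic mean.
Total thickness L = 9.62 + 6.05 + 7.93 + 3.86 = 27.46 m.
Σ(b_i/K_i) = 9.62/0.0505 + 6.05/0.526 + 7.93/4.96 + 3.86/2150 = 203.6 d.
K_eq = L / Σ(b_i/K_i) = 27.46 / 203.6 = 0.1349 m/day.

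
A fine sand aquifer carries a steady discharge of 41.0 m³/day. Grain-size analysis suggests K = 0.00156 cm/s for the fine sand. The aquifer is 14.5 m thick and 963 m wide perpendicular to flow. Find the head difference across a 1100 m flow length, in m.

Convert K: 0.00156 cm/s × 864 = 1.348 m/day.
Cross-sectional area A = 963 × 14.5 = 13964 m².
From Q = K·A·i, i = Q / (K·A) = 41.0 / (1.348 × 13964) = 0.002178.
Head loss Δh = i · L = 0.002178 × 1100 = 2.396 m.

2.40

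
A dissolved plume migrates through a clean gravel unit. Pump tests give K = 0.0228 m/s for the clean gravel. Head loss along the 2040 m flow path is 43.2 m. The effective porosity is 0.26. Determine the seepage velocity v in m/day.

160

Convert K: 0.0228 m/s × 86400 = 1970 m/day.
Hydraulic gradient i = Δh / L = 43.2 / 2040 = 0.02118.
Darcy flux q = K · i = 1970 × 0.02118 = 41.72 m/day.
Seepage velocity v = q / n_e = 41.72 / 0.26 = 160.4 m/day.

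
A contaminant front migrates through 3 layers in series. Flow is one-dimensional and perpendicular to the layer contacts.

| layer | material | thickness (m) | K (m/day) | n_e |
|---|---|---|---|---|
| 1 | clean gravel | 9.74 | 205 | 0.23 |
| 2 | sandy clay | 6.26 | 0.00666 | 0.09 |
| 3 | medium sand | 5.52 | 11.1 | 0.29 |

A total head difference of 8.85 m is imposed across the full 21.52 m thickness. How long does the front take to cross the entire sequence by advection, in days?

With flow normal to the layers, continuity requires the same specific discharge q through every layer.
Σ(b_i/K_i) = 9.74/205 + 6.26/0.00666 + 5.52/11.1 = 940.5 d.
q = Δh / Σ(b_i/K_i) = 8.85 / 940.5 = 0.009410 m/day.
In each layer the seepage velocity is v_i = q/n_i, so the layer transit time is t_i = b_i·n_i / q:
  layer 1 (clean gravel): t_1 = 9.74 × 0.23 / 0.009410 = 238.1 d
  layer 2 (sandy clay): t_2 = 6.26 × 0.09 / 0.009410 = 59.87 d
  layer 3 (medium sand): t_3 = 5.52 × 0.29 / 0.009410 = 170.1 d
Total t = Σ t_i = 468.1 days.

468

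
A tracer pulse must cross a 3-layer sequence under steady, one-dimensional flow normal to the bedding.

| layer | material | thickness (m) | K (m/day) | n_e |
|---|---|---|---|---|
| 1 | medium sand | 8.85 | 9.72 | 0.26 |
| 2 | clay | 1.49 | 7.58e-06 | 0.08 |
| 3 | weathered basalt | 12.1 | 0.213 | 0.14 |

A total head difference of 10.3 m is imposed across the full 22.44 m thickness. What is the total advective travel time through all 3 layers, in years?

With flow normal to the layers, continuity requires the same specific discharge q through every layer.
Σ(b_i/K_i) = 8.85/9.72 + 1.49/7.58e-06 + 12.1/0.213 = 1.966e+05 d.
q = Δh / Σ(b_i/K_i) = 10.3 / 1.966e+05 = 5.238e-05 m/day.
In each layer the seepage velocity is v_i = q/n_i, so the layer transit time is t_i = b_i·n_i / q:
  layer 1 (medium sand): t_1 = 8.85 × 0.26 / 5.238e-05 = 43926 d
  layer 2 (clay): t_2 = 1.49 × 0.08 / 5.238e-05 = 2276 d
  layer 3 (weathered basalt): t_3 = 12.1 × 0.14 / 5.238e-05 = 32339 d
Total t = Σ t_i = 78540 days = 215.0 years.

215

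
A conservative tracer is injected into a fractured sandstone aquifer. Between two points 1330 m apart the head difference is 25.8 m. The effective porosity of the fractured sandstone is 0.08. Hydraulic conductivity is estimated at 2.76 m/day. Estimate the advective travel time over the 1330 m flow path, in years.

5.44

Hydraulic gradient i = Δh / L = 25.8 / 1330 = 0.01940.
Darcy flux q = K · i = 2.760 × 0.01940 = 0.05354 m/day.
Seepage velocity v = q / n_e = 0.05354 / 0.08 = 0.6692 m/day.
Travel time t = L / v = 1330 / 0.6692 = 1987 days = 5.441 years.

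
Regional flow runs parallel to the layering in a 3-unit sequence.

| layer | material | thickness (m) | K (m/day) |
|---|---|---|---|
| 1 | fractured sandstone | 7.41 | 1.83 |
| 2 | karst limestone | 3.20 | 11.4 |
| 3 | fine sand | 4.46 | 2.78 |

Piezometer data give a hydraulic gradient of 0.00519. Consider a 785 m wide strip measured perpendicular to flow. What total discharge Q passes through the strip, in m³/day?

254

Flow is parallel to layering, so each bed carries its own Darcy discharge and the transmissivities add.
Σ(K_i·b_i) = 1.83×7.41 + 11.4×3.20 + 2.78×4.46 = 62.44 m²/day.
Hydraulic gradient i = 0.00519.
Q = Σ(K_i·b_i) · W · i = 62.44 × 785 × 0.005190 = 254.4 m³/day.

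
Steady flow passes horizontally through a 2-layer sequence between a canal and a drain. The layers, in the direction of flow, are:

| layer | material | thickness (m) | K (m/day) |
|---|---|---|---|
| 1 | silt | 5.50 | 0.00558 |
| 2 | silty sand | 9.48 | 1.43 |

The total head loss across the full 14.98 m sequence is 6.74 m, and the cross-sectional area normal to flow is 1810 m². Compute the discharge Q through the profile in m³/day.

Flow is perpendicular to layering, so the layers act in series and the equivalent K is the thickness-weighted harmonic mean.
Total thickness L = 5.50 + 9.48 = 14.98 m.
Σ(b_i/K_i) = 5.50/0.00558 + 9.48/1.43 = 992.3 d.
K_eq = L / Σ(b_i/K_i) = 14.98 / 992.3 = 0.01510 m/day.
Q = K_eq · A · (Δh/L) = 0.01510 × 1810 × (6.74/14.98) = 12.29 m³/day.

12.3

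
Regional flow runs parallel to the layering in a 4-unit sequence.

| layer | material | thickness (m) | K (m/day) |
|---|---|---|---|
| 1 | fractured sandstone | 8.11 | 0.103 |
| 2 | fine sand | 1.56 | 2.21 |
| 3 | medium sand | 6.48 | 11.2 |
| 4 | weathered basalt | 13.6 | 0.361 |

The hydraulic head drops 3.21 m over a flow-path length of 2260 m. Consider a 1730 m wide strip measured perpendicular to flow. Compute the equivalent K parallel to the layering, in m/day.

Flow is parallel to layering, so each bed carries its own Darcy discharge and the transmissivities add.
Σ(K_i·b_i) = 0.103×8.11 + 2.21×1.56 + 11.2×6.48 + 0.361×13.6 = 81.77 m²/day.
Total thickness b = 29.75 m, so K_eq = Σ(K_i·b_i)/b = 2.749 m/day.

2.75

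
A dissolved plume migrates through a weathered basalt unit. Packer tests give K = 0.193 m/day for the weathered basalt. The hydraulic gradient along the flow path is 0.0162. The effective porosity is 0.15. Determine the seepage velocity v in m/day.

0.0208

Hydraulic gradient i = 0.0162.
Darcy flux q = K · i = 0.1930 × 0.01620 = 0.003127 m/day.
Seepage velocity v = q / n_e = 0.003127 / 0.15 = 0.02084 m/day.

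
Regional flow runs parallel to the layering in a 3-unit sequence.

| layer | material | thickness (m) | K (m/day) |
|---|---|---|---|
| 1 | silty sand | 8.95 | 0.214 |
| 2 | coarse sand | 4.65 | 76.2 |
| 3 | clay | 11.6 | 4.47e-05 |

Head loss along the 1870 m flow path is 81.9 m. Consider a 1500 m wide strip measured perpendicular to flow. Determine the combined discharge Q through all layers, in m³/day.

Flow is parallel to layering, so each bed carries its own Darcy discharge and the transmissivities add.
Σ(K_i·b_i) = 0.214×8.95 + 76.2×4.65 + 4.47e-05×11.6 = 356.2 m²/day.
Hydraulic gradient i = Δh / L = 81.9 / 1870 = 0.04380.
Q = Σ(K_i·b_i) · W · i = 356.2 × 1500 × 0.04380 = 23404 m³/day.

23400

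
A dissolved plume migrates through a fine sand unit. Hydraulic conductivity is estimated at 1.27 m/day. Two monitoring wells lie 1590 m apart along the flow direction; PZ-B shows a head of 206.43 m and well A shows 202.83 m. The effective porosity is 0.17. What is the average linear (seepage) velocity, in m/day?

0.0169

Hydraulic gradient i = (206.43 − 202.83) / 1590 = 3.6 / 1590 = 0.002264.
Darcy flux q = K · i = 1.270 × 0.002264 = 0.002875 m/day.
Seepage velocity v = q / n_e = 0.002875 / 0.17 = 0.01691 m/day.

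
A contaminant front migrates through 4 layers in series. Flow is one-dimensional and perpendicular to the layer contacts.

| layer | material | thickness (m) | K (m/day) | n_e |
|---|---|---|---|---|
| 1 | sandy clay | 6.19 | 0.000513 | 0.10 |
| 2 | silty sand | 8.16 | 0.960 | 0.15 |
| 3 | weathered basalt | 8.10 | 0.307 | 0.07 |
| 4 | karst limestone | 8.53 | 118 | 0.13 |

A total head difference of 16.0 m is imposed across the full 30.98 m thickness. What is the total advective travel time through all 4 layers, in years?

With flow normal to the layers, continuity requires the same specific discharge q through every layer.
Σ(b_i/K_i) = 6.19/0.000513 + 8.16/0.960 + 8.10/0.307 + 8.53/118 = 12101 d.
q = Δh / Σ(b_i/K_i) = 16.0 / 12101 = 0.001322 m/day.
In each layer the seepage velocity is v_i = q/n_i, so the layer transit time is t_i = b_i·n_i / q:
  layer 1 (sandy clay): t_1 = 6.19 × 0.10 / 0.001322 = 468.2 d
  layer 2 (silty sand): t_2 = 8.16 × 0.15 / 0.001322 = 925.7 d
  layer 3 (weathered basalt): t_3 = 8.10 × 0.07 / 0.001322 = 428.8 d
  layer 4 (karst limestone): t_4 = 8.53 × 0.13 / 0.001322 = 838.7 d
Total t = Σ t_i = 2661 days = 7.287 years.

7.29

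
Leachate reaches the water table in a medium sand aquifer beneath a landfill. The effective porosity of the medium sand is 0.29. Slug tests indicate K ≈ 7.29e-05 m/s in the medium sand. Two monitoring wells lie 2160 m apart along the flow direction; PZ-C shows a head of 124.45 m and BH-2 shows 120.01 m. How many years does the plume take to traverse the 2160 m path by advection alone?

Convert K: 7.29e-05 m/s × 86400 = 6.299 m/day.
Hydraulic gradient i = (124.45 − 120.01) / 2160 = 4.44 / 2160 = 0.002056.
Darcy flux q = K · i = 6.299 × 0.002056 = 0.01295 m/day.
Seepage velocity v = q / n_e = 0.01295 / 0.29 = 0.04464 m/day.
Travel time t = L / v = 2160 / 0.04464 = 48382 days = 132.5 years.

132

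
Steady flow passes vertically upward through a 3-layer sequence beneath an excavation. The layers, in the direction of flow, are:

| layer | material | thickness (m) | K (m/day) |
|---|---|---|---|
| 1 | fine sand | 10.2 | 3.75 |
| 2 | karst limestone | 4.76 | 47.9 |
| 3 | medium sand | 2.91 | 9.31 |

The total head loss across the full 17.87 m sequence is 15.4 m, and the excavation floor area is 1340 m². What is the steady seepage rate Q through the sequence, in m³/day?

Flow is perpendicular to layering, so the layers act in series and the equivalent K is the thickness-weighted harmonic mean.
Total thickness L = 10.2 + 4.76 + 2.91 = 17.87 m.
Σ(b_i/K_i) = 10.2/3.75 + 4.76/47.9 + 2.91/9.31 = 3.132 d.
K_eq = L / Σ(b_i/K_i) = 17.87 / 3.132 = 5.706 m/day.
Q = K_eq · A · (Δh/L) = 5.706 × 1340 × (15.4/17.87) = 6589 m³/day.

6590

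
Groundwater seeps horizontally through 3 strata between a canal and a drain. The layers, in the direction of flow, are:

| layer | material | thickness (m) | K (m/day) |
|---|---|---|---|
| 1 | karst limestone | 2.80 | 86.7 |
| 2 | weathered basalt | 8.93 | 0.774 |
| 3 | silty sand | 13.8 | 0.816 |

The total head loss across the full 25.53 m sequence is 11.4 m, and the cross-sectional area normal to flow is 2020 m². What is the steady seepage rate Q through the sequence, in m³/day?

809

Flow is perpendicular to layering, so the layers act in series and the equivalent K is the thickness-weighted harmonic mean.
Total thickness L = 2.80 + 8.93 + 13.8 = 25.53 m.
Σ(b_i/K_i) = 2.80/86.7 + 8.93/0.774 + 13.8/0.816 = 28.48 d.
K_eq = L / Σ(b_i/K_i) = 25.53 / 28.48 = 0.8964 m/day.
Q = K_eq · A · (Δh/L) = 0.8964 × 2020 × (11.4/25.53) = 808.5 m³/day.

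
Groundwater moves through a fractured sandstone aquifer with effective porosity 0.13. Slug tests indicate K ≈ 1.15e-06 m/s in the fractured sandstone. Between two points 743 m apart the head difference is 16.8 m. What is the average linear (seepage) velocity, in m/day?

Convert K: 1.15e-06 m/s × 86400 = 0.09936 m/day.
Hydraulic gradient i = Δh / L = 16.8 / 743 = 0.02261.
Darcy flux q = K · i = 0.09936 × 0.02261 = 0.002247 m/day.
Seepage velocity v = q / n_e = 0.002247 / 0.13 = 0.01728 m/day.

0.0173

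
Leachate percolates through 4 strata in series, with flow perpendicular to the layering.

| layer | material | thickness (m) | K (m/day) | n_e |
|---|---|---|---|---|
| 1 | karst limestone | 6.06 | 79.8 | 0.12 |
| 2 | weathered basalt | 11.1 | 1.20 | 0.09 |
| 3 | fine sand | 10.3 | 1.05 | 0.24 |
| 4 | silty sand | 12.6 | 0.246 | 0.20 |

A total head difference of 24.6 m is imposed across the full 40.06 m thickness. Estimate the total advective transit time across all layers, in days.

19.2

With flow normal to the layers, continuity requires the same specific discharge q through every layer.
Σ(b_i/K_i) = 6.06/79.8 + 11.1/1.20 + 10.3/1.05 + 12.6/0.246 = 70.35 d.
q = Δh / Σ(b_i/K_i) = 24.6 / 70.35 = 0.3497 m/day.
In each layer the seepage velocity is v_i = q/n_i, so the layer transit time is t_i = b_i·n_i / q:
  layer 1 (karst limestone): t_1 = 6.06 × 0.12 / 0.3497 = 2.080 d
  layer 2 (weathered basalt): t_2 = 11.1 × 0.09 / 0.3497 = 2.857 d
  layer 3 (fine sand): t_3 = 10.3 × 0.24 / 0.3497 = 7.070 d
  layer 4 (silty sand): t_4 = 12.6 × 0.20 / 0.3497 = 7.207 d
Total t = Σ t_i = 19.21 days.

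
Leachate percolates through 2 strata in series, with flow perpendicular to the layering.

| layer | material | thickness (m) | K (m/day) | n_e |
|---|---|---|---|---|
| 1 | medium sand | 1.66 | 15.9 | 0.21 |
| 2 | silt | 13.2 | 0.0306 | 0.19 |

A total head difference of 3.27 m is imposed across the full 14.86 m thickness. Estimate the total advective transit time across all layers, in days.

With flow normal to the layers, continuity requires the same specific discharge q through every layer.
Σ(b_i/K_i) = 1.66/15.9 + 13.2/0.0306 = 431.5 d.
q = Δh / Σ(b_i/K_i) = 3.27 / 431.5 = 0.007579 m/day.
In each layer the seepage velocity is v_i = q/n_i, so the layer transit time is t_i = b_i·n_i / q:
  layer 1 (medium sand): t_1 = 1.66 × 0.21 / 0.007579 = 46.00 d
  layer 2 (silt): t_2 = 13.2 × 0.19 / 0.007579 = 330.9 d
Total t = Σ t_i = 376.9 days.

377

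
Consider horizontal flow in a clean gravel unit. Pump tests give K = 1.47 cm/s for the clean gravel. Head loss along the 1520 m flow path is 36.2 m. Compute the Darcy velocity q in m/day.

Convert K: 1.47 cm/s × 864 = 1270 m/day.
Hydraulic gradient i = Δh / L = 36.2 / 1520 = 0.02382.
Specific discharge q = K · i = 1270 × 0.02382 = 30.25 m/day.

30.2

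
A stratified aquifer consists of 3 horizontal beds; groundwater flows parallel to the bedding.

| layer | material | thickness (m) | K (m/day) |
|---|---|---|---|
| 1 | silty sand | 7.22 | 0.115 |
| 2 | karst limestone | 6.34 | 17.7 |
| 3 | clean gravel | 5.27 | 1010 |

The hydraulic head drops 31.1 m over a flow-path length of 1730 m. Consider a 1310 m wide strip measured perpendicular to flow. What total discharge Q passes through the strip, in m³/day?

128000

Flow is parallel to layering, so each bed carries its own Darcy discharge and the transmissivities add.
Σ(K_i·b_i) = 0.115×7.22 + 17.7×6.34 + 1010×5.27 = 5436 m²/day.
Hydraulic gradient i = Δh / L = 31.1 / 1730 = 0.01798.
Q = Σ(K_i·b_i) · W · i = 5436 × 1310 × 0.01798 = 1.280e+05 m³/day.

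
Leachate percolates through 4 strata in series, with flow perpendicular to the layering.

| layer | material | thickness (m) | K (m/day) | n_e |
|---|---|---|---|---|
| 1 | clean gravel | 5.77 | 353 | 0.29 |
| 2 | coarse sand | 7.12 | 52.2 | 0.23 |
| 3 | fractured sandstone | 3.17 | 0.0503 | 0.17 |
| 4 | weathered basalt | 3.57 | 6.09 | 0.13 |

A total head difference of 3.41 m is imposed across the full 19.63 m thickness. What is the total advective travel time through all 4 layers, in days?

With flow normal to the layers, continuity requires the same specific discharge q through every layer.
Σ(b_i/K_i) = 5.77/353 + 7.12/52.2 + 3.17/0.0503 + 3.57/6.09 = 63.76 d.
q = Δh / Σ(b_i/K_i) = 3.41 / 63.76 = 0.05348 m/day.
In each layer the seepage velocity is v_i = q/n_i, so the layer transit time is t_i = b_i·n_i / q:
  layer 1 (clean gravel): t_1 = 5.77 × 0.29 / 0.05348 = 31.29 d
  layer 2 (coarse sand): t_2 = 7.12 × 0.23 / 0.05348 = 30.62 d
  layer 3 (fractured sandstone): t_3 = 3.17 × 0.17 / 0.05348 = 10.08 d
  layer 4 (weathered basalt): t_4 = 3.57 × 0.13 / 0.05348 = 8.678 d
Total t = Σ t_i = 80.66 days.

80.7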